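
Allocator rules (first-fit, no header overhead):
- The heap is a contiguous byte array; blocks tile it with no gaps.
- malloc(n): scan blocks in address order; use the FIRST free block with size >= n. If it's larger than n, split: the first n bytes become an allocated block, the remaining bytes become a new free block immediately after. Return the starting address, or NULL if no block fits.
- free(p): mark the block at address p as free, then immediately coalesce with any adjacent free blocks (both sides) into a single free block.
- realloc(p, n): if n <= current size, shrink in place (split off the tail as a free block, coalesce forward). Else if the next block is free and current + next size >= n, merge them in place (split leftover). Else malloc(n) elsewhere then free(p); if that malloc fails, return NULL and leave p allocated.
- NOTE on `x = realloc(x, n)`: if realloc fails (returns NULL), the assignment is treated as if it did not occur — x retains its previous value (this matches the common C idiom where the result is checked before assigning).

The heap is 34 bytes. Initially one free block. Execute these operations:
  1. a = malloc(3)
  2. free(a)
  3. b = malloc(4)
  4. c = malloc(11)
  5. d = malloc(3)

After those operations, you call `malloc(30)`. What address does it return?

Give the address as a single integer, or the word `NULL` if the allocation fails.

Op 1: a = malloc(3) -> a = 0; heap: [0-2 ALLOC][3-33 FREE]
Op 2: free(a) -> (freed a); heap: [0-33 FREE]
Op 3: b = malloc(4) -> b = 0; heap: [0-3 ALLOC][4-33 FREE]
Op 4: c = malloc(11) -> c = 4; heap: [0-3 ALLOC][4-14 ALLOC][15-33 FREE]
Op 5: d = malloc(3) -> d = 15; heap: [0-3 ALLOC][4-14 ALLOC][15-17 ALLOC][18-33 FREE]
malloc(30): first-fit scan over [0-3 ALLOC][4-14 ALLOC][15-17 ALLOC][18-33 FREE] -> NULL

Answer: NULL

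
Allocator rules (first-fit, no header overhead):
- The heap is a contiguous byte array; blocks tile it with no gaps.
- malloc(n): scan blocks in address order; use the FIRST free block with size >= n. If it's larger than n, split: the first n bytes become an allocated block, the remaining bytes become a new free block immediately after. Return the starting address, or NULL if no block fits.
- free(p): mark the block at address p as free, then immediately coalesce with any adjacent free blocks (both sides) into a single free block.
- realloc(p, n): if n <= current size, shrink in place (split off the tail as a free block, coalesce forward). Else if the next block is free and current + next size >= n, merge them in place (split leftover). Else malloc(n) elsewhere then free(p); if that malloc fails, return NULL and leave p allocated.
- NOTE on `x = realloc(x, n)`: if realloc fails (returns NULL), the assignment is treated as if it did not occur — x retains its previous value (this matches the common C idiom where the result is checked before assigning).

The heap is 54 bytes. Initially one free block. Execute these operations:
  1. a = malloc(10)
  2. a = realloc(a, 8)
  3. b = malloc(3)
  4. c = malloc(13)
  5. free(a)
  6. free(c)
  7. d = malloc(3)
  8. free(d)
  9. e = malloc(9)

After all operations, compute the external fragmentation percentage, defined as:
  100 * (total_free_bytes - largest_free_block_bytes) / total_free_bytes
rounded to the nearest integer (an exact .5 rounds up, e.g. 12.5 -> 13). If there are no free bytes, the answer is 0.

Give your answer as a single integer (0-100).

Op 1: a = malloc(10) -> a = 0; heap: [0-9 ALLOC][10-53 FREE]
Op 2: a = realloc(a, 8) -> a = 0; heap: [0-7 ALLOC][8-53 FREE]
Op 3: b = malloc(3) -> b = 8; heap: [0-7 ALLOC][8-10 ALLOC][11-53 FREE]
Op 4: c = malloc(13) -> c = 11; heap: [0-7 ALLOC][8-10 ALLOC][11-23 ALLOC][24-53 FREE]
Op 5: free(a) -> (freed a); heap: [0-7 FREE][8-10 ALLOC][11-23 ALLOC][24-53 FREE]
Op 6: free(c) -> (freed c); heap: [0-7 FREE][8-10 ALLOC][11-53 FREE]
Op 7: d = malloc(3) -> d = 0; heap: [0-2 ALLOC][3-7 FREE][8-10 ALLOC][11-53 FREE]
Op 8: free(d) -> (freed d); heap: [0-7 FREE][8-10 ALLOC][11-53 FREE]
Op 9: e = malloc(9) -> e = 11; heap: [0-7 FREE][8-10 ALLOC][11-19 ALLOC][20-53 FREE]
Free blocks: [8 34] total_free=42 largest=34 -> 100*(42-34)/42 = 800/42 ≈ 19.048 -> rounds to 19

Answer: 19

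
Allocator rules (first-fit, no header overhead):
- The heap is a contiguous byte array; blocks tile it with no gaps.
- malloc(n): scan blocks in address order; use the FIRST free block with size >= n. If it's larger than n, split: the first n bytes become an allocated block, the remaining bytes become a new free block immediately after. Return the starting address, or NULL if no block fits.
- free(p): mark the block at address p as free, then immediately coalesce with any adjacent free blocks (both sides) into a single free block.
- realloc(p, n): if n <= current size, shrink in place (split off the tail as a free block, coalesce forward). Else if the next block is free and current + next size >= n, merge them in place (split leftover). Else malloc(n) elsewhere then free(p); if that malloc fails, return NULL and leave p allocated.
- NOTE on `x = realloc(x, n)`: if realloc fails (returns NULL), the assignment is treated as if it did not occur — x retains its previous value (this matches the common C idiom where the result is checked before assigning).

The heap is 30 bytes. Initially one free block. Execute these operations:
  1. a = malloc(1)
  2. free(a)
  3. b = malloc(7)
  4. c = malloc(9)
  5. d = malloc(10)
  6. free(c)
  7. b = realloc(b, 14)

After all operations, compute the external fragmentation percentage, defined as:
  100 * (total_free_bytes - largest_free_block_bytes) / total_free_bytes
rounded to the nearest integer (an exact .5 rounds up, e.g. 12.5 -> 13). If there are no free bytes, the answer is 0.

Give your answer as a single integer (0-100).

Answer: 33

Derivation:
Op 1: a = malloc(1) -> a = 0; heap: [0-0 ALLOC][1-29 FREE]
Op 2: free(a) -> (freed a); heap: [0-29 FREE]
Op 3: b = malloc(7) -> b = 0; heap: [0-6 ALLOC][7-29 FREE]
Op 4: c = malloc(9) -> c = 7; heap: [0-6 ALLOC][7-15 ALLOC][16-29 FREE]
Op 5: d = malloc(10) -> d = 16; heap: [0-6 ALLOC][7-15 ALLOC][16-25 ALLOC][26-29 FREE]
Op 6: free(c) -> (freed c); heap: [0-6 ALLOC][7-15 FREE][16-25 ALLOC][26-29 FREE]
Op 7: b = realloc(b, 14) -> b = 0; heap: [0-13 ALLOC][14-15 FREE][16-25 ALLOC][26-29 FREE]
Free blocks: [2 4] total_free=6 largest=4 -> 100*(6-4)/6 = 200/6 ≈ 33.333 -> rounds to 33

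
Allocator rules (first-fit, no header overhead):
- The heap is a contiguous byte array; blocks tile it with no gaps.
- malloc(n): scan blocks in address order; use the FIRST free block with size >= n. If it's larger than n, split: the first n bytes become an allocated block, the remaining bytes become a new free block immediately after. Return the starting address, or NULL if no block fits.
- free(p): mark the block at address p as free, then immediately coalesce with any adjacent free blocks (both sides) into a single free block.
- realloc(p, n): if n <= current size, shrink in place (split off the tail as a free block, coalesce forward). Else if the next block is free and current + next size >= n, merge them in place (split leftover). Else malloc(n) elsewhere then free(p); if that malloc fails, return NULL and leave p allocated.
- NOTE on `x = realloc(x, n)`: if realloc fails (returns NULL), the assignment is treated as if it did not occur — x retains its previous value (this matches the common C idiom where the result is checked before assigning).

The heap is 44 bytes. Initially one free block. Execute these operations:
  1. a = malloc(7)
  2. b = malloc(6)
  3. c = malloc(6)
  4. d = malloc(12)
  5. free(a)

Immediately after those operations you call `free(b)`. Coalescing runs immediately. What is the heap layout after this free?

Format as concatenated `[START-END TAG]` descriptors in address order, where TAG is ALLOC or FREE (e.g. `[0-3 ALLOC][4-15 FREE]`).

Answer: [0-12 FREE][13-18 ALLOC][19-30 ALLOC][31-43 FREE]

Derivation:
Op 1: a = malloc(7) -> a = 0; heap: [0-6 ALLOC][7-43 FREE]
Op 2: b = malloc(6) -> b = 7; heap: [0-6 ALLOC][7-12 ALLOC][13-43 FREE]
Op 3: c = malloc(6) -> c = 13; heap: [0-6 ALLOC][7-12 ALLOC][13-18 ALLOC][19-43 FREE]
Op 4: d = malloc(12) -> d = 19; heap: [0-6 ALLOC][7-12 ALLOC][13-18 ALLOC][19-30 ALLOC][31-43 FREE]
Op 5: free(a) -> (freed a); heap: [0-6 FREE][7-12 ALLOC][13-18 ALLOC][19-30 ALLOC][31-43 FREE]
free(b): b = 7 -> block [7-12 ALLOC]; mark free, coalesce with adjacent free neighbors -> [0-12 FREE][13-18 ALLOC][19-30 ALLOC][31-43 FREE]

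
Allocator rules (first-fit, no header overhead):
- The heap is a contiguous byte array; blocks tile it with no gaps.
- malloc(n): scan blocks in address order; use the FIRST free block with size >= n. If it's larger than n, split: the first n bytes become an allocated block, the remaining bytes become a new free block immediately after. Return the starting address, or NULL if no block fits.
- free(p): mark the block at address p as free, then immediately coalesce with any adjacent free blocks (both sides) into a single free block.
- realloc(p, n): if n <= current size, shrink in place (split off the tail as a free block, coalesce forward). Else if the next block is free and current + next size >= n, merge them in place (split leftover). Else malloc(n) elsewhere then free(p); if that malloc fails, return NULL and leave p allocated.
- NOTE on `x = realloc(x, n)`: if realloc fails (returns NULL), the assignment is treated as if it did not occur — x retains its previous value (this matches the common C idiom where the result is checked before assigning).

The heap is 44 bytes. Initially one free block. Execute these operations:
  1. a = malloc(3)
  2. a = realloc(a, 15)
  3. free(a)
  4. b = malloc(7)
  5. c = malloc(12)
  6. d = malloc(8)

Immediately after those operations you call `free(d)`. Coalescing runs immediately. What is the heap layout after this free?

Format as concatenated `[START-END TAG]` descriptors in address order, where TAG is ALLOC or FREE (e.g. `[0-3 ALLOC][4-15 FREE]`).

Answer: [0-6 ALLOC][7-18 ALLOC][19-43 FREE]

Derivation:
Op 1: a = malloc(3) -> a = 0; heap: [0-2 ALLOC][3-43 FREE]
Op 2: a = realloc(a, 15) -> a = 0; heap: [0-14 ALLOC][15-43 FREE]
Op 3: free(a) -> (freed a); heap: [0-43 FREE]
Op 4: b = malloc(7) -> b = 0; heap: [0-6 ALLOC][7-43 FREE]
Op 5: c = malloc(12) -> c = 7; heap: [0-6 ALLOC][7-18 ALLOC][19-43 FREE]
Op 6: d = malloc(8) -> d = 19; heap: [0-6 ALLOC][7-18 ALLOC][19-26 ALLOC][27-43 FREE]
free(d): d = 19 -> block [19-26 ALLOC]; mark free, coalesce with adjacent free neighbors -> [0-6 ALLOC][7-18 ALLOC][19-43 FREE]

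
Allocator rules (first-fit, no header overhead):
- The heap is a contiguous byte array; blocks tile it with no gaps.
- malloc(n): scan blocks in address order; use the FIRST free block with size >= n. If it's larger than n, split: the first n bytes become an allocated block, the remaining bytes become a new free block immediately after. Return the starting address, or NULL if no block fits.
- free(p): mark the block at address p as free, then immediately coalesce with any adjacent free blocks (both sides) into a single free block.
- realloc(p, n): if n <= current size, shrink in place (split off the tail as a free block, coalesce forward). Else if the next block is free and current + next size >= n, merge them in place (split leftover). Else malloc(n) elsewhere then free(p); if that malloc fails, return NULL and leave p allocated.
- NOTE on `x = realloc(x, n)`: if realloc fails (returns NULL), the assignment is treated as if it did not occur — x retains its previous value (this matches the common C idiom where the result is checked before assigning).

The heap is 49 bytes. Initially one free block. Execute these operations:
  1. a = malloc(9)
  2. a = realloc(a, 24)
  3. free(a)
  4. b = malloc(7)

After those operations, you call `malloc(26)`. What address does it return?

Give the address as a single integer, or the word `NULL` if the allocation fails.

Answer: 7

Derivation:
Op 1: a = malloc(9) -> a = 0; heap: [0-8 ALLOC][9-48 FREE]
Op 2: a = realloc(a, 24) -> a = 0; heap: [0-23 ALLOC][24-48 FREE]
Op 3: free(a) -> (freed a); heap: [0-48 FREE]
Op 4: b = malloc(7) -> b = 0; heap: [0-6 ALLOC][7-48 FREE]
malloc(26): first-fit scan over [0-6 ALLOC][7-48 FREE] -> 7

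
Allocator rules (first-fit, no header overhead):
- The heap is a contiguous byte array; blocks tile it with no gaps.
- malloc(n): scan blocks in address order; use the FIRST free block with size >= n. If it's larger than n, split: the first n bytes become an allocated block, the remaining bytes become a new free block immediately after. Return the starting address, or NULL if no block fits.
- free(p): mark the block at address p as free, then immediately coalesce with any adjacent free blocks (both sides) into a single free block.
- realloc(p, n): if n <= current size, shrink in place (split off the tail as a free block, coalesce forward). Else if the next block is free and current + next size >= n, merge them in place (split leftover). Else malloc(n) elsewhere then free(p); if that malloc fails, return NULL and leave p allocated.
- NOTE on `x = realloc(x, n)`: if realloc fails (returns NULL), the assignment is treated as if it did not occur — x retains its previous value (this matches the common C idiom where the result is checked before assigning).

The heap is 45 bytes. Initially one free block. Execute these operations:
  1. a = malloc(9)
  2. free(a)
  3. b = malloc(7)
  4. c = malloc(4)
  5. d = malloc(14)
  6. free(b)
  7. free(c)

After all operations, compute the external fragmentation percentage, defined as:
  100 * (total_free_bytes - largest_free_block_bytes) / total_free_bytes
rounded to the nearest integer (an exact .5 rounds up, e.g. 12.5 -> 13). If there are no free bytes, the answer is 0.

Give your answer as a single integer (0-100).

Op 1: a = malloc(9) -> a = 0; heap: [0-8 ALLOC][9-44 FREE]
Op 2: free(a) -> (freed a); heap: [0-44 FREE]
Op 3: b = malloc(7) -> b = 0; heap: [0-6 ALLOC][7-44 FREE]
Op 4: c = malloc(4) -> c = 7; heap: [0-6 ALLOC][7-10 ALLOC][11-44 FREE]
Op 5: d = malloc(14) -> d = 11; heap: [0-6 ALLOC][7-10 ALLOC][11-24 ALLOC][25-44 FREE]
Op 6: free(b) -> (freed b); heap: [0-6 FREE][7-10 ALLOC][11-24 ALLOC][25-44 FREE]
Op 7: free(c) -> (freed c); heap: [0-10 FREE][11-24 ALLOC][25-44 FREE]
Free blocks: [11 20] total_free=31 largest=20 -> 100*(31-20)/31 = 1100/31 ≈ 35.484 -> rounds to 35

Answer: 35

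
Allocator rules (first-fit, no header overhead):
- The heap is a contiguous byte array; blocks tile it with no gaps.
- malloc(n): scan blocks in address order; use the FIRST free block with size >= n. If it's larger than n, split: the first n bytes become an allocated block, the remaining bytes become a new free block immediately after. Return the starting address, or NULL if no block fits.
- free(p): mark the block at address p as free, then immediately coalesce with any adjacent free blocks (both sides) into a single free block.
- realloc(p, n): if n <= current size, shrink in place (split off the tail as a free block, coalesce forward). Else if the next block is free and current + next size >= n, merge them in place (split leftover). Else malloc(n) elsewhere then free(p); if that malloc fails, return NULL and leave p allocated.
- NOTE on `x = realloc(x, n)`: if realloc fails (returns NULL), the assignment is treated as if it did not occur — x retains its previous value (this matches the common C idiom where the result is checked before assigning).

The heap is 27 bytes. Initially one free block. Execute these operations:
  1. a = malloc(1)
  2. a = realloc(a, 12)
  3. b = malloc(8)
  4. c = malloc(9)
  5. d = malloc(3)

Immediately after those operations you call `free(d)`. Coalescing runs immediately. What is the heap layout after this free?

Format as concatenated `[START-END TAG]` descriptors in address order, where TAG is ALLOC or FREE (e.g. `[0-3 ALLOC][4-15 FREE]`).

Answer: [0-11 ALLOC][12-19 ALLOC][20-26 FREE]

Derivation:
Op 1: a = malloc(1) -> a = 0; heap: [0-0 ALLOC][1-26 FREE]
Op 2: a = realloc(a, 12) -> a = 0; heap: [0-11 ALLOC][12-26 FREE]
Op 3: b = malloc(8) -> b = 12; heap: [0-11 ALLOC][12-19 ALLOC][20-26 FREE]
Op 4: c = malloc(9) -> c = NULL; heap: [0-11 ALLOC][12-19 ALLOC][20-26 FREE]
Op 5: d = malloc(3) -> d = 20; heap: [0-11 ALLOC][12-19 ALLOC][20-22 ALLOC][23-26 FREE]
free(d): d = 20 -> block [20-22 ALLOC]; mark free, coalesce with adjacent free neighbors -> [0-11 ALLOC][12-19 ALLOC][20-26 FREE]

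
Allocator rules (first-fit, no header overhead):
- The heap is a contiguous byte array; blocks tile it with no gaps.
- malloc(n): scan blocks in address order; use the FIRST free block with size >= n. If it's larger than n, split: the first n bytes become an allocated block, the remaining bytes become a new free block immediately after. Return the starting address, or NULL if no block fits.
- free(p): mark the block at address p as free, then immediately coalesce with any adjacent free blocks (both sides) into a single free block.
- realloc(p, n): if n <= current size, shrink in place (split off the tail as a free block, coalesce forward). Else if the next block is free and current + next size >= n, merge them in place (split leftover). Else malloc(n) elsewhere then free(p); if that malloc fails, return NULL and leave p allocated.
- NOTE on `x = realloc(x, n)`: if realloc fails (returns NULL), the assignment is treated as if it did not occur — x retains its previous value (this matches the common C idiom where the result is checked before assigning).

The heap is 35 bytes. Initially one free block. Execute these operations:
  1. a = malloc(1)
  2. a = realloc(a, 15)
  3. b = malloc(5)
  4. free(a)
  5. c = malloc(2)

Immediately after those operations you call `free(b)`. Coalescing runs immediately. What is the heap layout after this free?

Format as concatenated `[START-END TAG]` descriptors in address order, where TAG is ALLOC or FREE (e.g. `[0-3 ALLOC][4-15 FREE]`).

Op 1: a = malloc(1) -> a = 0; heap: [0-0 ALLOC][1-34 FREE]
Op 2: a = realloc(a, 15) -> a = 0; heap: [0-14 ALLOC][15-34 FREE]
Op 3: b = malloc(5) -> b = 15; heap: [0-14 ALLOC][15-19 ALLOC][20-34 FREE]
Op 4: free(a) -> (freed a); heap: [0-14 FREE][15-19 ALLOC][20-34 FREE]
Op 5: c = malloc(2) -> c = 0; heap: [0-1 ALLOC][2-14 FREE][15-19 ALLOC][20-34 FREE]
free(b): b = 15 -> block [15-19 ALLOC]; mark free, coalesce with adjacent free neighbors -> [0-1 ALLOC][2-34 FREE]

Answer: [0-1 ALLOC][2-34 FREE]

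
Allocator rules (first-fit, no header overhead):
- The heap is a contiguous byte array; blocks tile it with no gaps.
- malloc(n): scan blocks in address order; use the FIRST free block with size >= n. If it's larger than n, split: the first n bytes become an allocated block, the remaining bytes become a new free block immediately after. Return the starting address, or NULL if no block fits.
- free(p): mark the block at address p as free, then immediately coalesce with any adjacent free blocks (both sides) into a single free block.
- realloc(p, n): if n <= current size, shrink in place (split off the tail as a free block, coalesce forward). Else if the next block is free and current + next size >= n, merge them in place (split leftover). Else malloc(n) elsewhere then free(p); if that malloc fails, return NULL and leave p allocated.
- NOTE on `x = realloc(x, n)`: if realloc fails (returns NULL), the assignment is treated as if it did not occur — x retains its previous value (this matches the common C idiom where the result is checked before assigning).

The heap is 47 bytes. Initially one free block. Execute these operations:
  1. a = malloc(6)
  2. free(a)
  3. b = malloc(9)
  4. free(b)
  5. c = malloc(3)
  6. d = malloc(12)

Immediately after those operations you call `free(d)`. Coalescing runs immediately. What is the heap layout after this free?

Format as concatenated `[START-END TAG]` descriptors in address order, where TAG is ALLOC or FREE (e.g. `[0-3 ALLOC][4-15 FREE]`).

Op 1: a = malloc(6) -> a = 0; heap: [0-5 ALLOC][6-46 FREE]
Op 2: free(a) -> (freed a); heap: [0-46 FREE]
Op 3: b = malloc(9) -> b = 0; heap: [0-8 ALLOC][9-46 FREE]
Op 4: free(b) -> (freed b); heap: [0-46 FREE]
Op 5: c = malloc(3) -> c = 0; heap: [0-2 ALLOC][3-46 FREE]
Op 6: d = malloc(12) -> d = 3; heap: [0-2 ALLOC][3-14 ALLOC][15-46 FREE]
free(d): d = 3 -> block [3-14 ALLOC]; mark free, coalesce with adjacent free neighbors -> [0-2 ALLOC][3-46 FREE]

Answer: [0-2 ALLOC][3-46 FREE]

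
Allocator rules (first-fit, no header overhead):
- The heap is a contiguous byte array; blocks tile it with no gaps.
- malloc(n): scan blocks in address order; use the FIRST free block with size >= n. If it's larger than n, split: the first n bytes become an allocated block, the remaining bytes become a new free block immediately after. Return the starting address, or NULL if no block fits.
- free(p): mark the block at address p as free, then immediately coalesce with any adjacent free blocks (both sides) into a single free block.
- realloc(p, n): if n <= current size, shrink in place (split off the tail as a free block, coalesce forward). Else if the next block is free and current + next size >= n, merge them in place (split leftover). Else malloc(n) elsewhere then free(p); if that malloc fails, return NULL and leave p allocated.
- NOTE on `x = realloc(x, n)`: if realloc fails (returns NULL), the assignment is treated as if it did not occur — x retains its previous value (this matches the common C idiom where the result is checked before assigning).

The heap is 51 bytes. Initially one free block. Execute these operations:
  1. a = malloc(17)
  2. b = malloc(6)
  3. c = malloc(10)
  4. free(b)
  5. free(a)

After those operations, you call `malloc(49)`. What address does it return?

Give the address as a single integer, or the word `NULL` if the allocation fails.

Answer: NULL

Derivation:
Op 1: a = malloc(17) -> a = 0; heap: [0-16 ALLOC][17-50 FREE]
Op 2: b = malloc(6) -> b = 17; heap: [0-16 ALLOC][17-22 ALLOC][23-50 FREE]
Op 3: c = malloc(10) -> c = 23; heap: [0-16 ALLOC][17-22 ALLOC][23-32 ALLOC][33-50 FREE]
Op 4: free(b) -> (freed b); heap: [0-16 ALLOC][17-22 FREE][23-32 ALLOC][33-50 FREE]
Op 5: free(a) -> (freed a); heap: [0-22 FREE][23-32 ALLOC][33-50 FREE]
malloc(49): first-fit scan over [0-22 FREE][23-32 ALLOC][33-50 FREE] -> NULL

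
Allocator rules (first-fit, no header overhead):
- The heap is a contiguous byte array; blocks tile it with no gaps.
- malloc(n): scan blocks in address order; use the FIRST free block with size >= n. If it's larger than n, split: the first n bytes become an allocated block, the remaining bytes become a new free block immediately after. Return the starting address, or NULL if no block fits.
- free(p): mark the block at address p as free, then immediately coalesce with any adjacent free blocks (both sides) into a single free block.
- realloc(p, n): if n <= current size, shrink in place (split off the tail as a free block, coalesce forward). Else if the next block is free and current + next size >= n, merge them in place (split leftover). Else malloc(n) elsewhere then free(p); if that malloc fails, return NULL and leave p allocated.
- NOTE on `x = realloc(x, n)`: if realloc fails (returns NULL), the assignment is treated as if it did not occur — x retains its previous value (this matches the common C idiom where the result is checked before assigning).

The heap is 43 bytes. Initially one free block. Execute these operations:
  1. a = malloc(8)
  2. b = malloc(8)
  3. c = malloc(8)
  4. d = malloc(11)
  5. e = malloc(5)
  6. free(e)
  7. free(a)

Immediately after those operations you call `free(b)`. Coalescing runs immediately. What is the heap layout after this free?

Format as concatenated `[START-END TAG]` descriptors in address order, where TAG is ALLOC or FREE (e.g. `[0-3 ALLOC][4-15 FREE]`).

Op 1: a = malloc(8) -> a = 0; heap: [0-7 ALLOC][8-42 FREE]
Op 2: b = malloc(8) -> b = 8; heap: [0-7 ALLOC][8-15 ALLOC][16-42 FREE]
Op 3: c = malloc(8) -> c = 16; heap: [0-7 ALLOC][8-15 ALLOC][16-23 ALLOC][24-42 FREE]
Op 4: d = malloc(11) -> d = 24; heap: [0-7 ALLOC][8-15 ALLOC][16-23 ALLOC][24-34 ALLOC][35-42 FREE]
Op 5: e = malloc(5) -> e = 35; heap: [0-7 ALLOC][8-15 ALLOC][16-23 ALLOC][24-34 ALLOC][35-39 ALLOC][40-42 FREE]
Op 6: free(e) -> (freed e); heap: [0-7 ALLOC][8-15 ALLOC][16-23 ALLOC][24-34 ALLOC][35-42 FREE]
Op 7: free(a) -> (freed a); heap: [0-7 FREE][8-15 ALLOC][16-23 ALLOC][24-34 ALLOC][35-42 FREE]
free(b): b = 8 -> block [8-15 ALLOC]; mark free, coalesce with adjacent free neighbors -> [0-15 FREE][16-23 ALLOC][24-34 ALLOC][35-42 FREE]

Answer: [0-15 FREE][16-23 ALLOC][24-34 ALLOC][35-42 FREE]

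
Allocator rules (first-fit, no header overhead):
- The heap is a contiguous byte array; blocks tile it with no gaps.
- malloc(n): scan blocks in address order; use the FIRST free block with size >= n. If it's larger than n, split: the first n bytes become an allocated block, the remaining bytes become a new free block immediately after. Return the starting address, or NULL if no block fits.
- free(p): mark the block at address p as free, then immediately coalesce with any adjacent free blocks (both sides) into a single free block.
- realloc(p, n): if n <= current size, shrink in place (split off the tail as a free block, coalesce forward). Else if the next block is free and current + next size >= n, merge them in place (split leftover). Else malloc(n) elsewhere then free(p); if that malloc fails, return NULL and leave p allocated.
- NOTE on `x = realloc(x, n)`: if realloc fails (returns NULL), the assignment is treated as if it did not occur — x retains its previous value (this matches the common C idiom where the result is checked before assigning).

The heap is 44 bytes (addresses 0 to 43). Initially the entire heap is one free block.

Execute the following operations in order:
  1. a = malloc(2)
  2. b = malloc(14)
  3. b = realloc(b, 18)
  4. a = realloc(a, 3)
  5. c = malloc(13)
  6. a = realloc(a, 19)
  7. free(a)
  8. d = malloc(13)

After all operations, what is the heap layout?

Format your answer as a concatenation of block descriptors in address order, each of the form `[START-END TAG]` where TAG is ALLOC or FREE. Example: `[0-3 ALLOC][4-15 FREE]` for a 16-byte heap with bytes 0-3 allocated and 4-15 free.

Answer: [0-1 FREE][2-19 ALLOC][20-22 FREE][23-35 ALLOC][36-43 FREE]

Derivation:
Op 1: a = malloc(2) -> a = 0; heap: [0-1 ALLOC][2-43 FREE]
Op 2: b = malloc(14) -> b = 2; heap: [0-1 ALLOC][2-15 ALLOC][16-43 FREE]
Op 3: b = realloc(b, 18) -> b = 2; heap: [0-1 ALLOC][2-19 ALLOC][20-43 FREE]
Op 4: a = realloc(a, 3) -> a = 20; heap: [0-1 FREE][2-19 ALLOC][20-22 ALLOC][23-43 FREE]
Op 5: c = malloc(13) -> c = 23; heap: [0-1 FREE][2-19 ALLOC][20-22 ALLOC][23-35 ALLOC][36-43 FREE]
Op 6: a = realloc(a, 19) -> NULL (a unchanged); heap: [0-1 FREE][2-19 ALLOC][20-22 ALLOC][23-35 ALLOC][36-43 FREE]
Op 7: free(a) -> (freed a); heap: [0-1 FREE][2-19 ALLOC][20-22 FREE][23-35 ALLOC][36-43 FREE]
Op 8: d = malloc(13) -> d = NULL; heap: [0-1 FREE][2-19 ALLOC][20-22 FREE][23-35 ALLOC][36-43 FREE]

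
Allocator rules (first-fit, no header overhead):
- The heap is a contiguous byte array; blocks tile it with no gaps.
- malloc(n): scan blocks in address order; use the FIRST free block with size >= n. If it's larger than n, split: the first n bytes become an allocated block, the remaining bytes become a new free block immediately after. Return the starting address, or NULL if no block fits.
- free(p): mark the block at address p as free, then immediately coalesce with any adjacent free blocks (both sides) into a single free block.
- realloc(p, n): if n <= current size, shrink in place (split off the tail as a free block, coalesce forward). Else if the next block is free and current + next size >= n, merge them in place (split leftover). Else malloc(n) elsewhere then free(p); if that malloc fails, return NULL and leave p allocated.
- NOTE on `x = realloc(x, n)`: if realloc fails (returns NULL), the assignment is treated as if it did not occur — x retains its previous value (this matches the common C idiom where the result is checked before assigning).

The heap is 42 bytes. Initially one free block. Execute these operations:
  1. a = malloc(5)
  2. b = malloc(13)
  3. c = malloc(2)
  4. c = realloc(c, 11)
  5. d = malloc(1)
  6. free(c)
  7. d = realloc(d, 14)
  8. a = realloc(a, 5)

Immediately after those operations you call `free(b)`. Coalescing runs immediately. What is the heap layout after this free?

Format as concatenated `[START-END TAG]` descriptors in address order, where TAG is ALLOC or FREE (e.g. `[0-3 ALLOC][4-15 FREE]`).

Answer: [0-4 ALLOC][5-28 FREE][29-29 ALLOC][30-41 FREE]

Derivation:
Op 1: a = malloc(5) -> a = 0; heap: [0-4 ALLOC][5-41 FREE]
Op 2: b = malloc(13) -> b = 5; heap: [0-4 ALLOC][5-17 ALLOC][18-41 FREE]
Op 3: c = malloc(2) -> c = 18; heap: [0-4 ALLOC][5-17 ALLOC][18-19 ALLOC][20-41 FREE]
Op 4: c = realloc(c, 11) -> c = 18; heap: [0-4 ALLOC][5-17 ALLOC][18-28 ALLOC][29-41 FREE]
Op 5: d = malloc(1) -> d = 29; heap: [0-4 ALLOC][5-17 ALLOC][18-28 ALLOC][29-29 ALLOC][30-41 FREE]
Op 6: free(c) -> (freed c); heap: [0-4 ALLOC][5-17 ALLOC][18-28 FREE][29-29 ALLOC][30-41 FREE]
Op 7: d = realloc(d, 14) -> NULL (d unchanged); heap: [0-4 ALLOC][5-17 ALLOC][18-28 FREE][29-29 ALLOC][30-41 FREE]
Op 8: a = realloc(a, 5) -> a = 0; heap: [0-4 ALLOC][5-17 ALLOC][18-28 FREE][29-29 ALLOC][30-41 FREE]
free(b): b = 5 -> block [5-17 ALLOC]; mark free, coalesce with adjacent free neighbors -> [0-4 ALLOC][5-28 FREE][29-29 ALLOC][30-41 FREE]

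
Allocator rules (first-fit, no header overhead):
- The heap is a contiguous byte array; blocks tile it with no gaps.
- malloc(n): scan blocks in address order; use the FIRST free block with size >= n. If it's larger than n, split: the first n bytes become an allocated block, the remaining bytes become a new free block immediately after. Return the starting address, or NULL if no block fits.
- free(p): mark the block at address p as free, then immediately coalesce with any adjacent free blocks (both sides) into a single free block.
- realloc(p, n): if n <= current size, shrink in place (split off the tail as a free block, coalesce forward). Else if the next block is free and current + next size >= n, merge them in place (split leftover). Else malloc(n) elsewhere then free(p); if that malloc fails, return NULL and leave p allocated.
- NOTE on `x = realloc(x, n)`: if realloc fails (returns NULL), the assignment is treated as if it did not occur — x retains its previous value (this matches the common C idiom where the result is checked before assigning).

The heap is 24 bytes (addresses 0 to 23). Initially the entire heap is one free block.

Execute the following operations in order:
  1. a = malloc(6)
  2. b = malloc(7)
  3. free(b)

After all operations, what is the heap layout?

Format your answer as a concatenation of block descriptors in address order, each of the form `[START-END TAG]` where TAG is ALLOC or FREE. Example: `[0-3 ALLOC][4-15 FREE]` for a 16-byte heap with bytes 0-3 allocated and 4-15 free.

Answer: [0-5 ALLOC][6-23 FREE]

Derivation:
Op 1: a = malloc(6) -> a = 0; heap: [0-5 ALLOC][6-23 FREE]
Op 2: b = malloc(7) -> b = 6; heap: [0-5 ALLOC][6-12 ALLOC][13-23 FREE]
Op 3: free(b) -> (freed b); heap: [0-5 ALLOC][6-23 FREE]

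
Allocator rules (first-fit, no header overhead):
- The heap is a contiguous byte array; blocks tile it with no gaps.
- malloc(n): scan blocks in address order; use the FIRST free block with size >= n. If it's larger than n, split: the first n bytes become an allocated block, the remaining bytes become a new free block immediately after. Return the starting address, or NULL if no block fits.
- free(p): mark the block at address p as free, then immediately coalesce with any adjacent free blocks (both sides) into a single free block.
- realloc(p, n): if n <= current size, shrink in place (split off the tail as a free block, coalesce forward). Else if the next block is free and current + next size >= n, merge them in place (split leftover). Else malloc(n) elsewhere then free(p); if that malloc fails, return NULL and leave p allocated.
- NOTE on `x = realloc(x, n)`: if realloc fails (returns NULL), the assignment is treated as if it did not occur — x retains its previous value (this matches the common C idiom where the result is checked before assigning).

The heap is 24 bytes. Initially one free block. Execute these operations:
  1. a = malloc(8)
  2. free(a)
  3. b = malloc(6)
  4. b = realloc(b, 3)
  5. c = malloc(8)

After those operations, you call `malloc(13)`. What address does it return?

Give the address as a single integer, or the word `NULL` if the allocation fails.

Op 1: a = malloc(8) -> a = 0; heap: [0-7 ALLOC][8-23 FREE]
Op 2: free(a) -> (freed a); heap: [0-23 FREE]
Op 3: b = malloc(6) -> b = 0; heap: [0-5 ALLOC][6-23 FREE]
Op 4: b = realloc(b, 3) -> b = 0; heap: [0-2 ALLOC][3-23 FREE]
Op 5: c = malloc(8) -> c = 3; heap: [0-2 ALLOC][3-10 ALLOC][11-23 FREE]
malloc(13): first-fit scan over [0-2 ALLOC][3-10 ALLOC][11-23 FREE] -> 11

Answer: 11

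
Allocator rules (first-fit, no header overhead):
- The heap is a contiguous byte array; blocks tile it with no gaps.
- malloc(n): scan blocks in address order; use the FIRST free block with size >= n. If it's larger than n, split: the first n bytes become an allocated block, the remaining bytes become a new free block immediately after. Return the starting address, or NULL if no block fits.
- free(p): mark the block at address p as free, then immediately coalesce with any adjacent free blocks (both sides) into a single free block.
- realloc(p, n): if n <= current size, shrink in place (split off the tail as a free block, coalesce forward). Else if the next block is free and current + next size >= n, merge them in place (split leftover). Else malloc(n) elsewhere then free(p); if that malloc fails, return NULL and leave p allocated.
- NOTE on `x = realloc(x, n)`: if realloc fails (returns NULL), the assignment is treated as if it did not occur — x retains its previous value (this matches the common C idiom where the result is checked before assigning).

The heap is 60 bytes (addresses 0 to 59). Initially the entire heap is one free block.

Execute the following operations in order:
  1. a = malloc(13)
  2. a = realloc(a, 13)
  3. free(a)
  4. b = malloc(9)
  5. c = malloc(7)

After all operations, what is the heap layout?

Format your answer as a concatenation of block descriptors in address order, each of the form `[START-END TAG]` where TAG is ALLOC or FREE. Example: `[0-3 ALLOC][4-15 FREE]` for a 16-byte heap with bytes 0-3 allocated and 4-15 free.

Answer: [0-8 ALLOC][9-15 ALLOC][16-59 FREE]

Derivation:
Op 1: a = malloc(13) -> a = 0; heap: [0-12 ALLOC][13-59 FREE]
Op 2: a = realloc(a, 13) -> a = 0; heap: [0-12 ALLOC][13-59 FREE]
Op 3: free(a) -> (freed a); heap: [0-59 FREE]
Op 4: b = malloc(9) -> b = 0; heap: [0-8 ALLOC][9-59 FREE]
Op 5: c = malloc(7) -> c = 9; heap: [0-8 ALLOC][9-15 ALLOC][16-59 FREE]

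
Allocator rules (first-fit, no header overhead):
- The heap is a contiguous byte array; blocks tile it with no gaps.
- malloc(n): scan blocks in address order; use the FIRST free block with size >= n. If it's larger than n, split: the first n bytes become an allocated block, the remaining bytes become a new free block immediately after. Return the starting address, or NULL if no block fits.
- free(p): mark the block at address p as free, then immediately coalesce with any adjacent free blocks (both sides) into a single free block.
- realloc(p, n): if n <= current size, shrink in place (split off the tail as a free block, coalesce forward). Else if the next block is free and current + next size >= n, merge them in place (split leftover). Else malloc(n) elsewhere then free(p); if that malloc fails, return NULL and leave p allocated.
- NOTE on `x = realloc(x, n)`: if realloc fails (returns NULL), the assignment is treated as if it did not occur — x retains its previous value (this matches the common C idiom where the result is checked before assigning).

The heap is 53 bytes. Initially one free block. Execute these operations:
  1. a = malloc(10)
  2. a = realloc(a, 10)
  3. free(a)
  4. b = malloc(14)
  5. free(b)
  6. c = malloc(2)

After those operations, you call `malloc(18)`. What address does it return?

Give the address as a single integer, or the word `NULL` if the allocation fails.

Answer: 2

Derivation:
Op 1: a = malloc(10) -> a = 0; heap: [0-9 ALLOC][10-52 FREE]
Op 2: a = realloc(a, 10) -> a = 0; heap: [0-9 ALLOC][10-52 FREE]
Op 3: free(a) -> (freed a); heap: [0-52 FREE]
Op 4: b = malloc(14) -> b = 0; heap: [0-13 ALLOC][14-52 FREE]
Op 5: free(b) -> (freed b); heap: [0-52 FREE]
Op 6: c = malloc(2) -> c = 0; heap: [0-1 ALLOC][2-52 FREE]
malloc(18): first-fit scan over [0-1 ALLOC][2-52 FREE] -> 2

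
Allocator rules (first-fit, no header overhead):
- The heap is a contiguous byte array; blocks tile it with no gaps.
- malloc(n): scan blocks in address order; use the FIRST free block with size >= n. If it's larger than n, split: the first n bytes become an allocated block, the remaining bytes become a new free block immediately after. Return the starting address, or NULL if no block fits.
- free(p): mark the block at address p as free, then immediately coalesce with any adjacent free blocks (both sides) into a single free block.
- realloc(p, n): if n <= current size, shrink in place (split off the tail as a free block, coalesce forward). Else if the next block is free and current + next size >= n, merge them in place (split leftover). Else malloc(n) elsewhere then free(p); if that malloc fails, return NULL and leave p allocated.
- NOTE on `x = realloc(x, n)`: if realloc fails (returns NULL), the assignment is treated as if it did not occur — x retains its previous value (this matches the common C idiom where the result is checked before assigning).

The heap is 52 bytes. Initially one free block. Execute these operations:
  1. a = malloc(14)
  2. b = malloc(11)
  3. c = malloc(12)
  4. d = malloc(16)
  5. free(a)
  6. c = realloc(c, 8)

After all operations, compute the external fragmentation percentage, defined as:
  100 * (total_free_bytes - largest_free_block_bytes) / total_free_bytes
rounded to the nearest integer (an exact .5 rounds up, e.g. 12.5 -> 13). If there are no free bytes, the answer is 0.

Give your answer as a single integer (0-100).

Op 1: a = malloc(14) -> a = 0; heap: [0-13 ALLOC][14-51 FREE]
Op 2: b = malloc(11) -> b = 14; heap: [0-13 ALLOC][14-24 ALLOC][25-51 FREE]
Op 3: c = malloc(12) -> c = 25; heap: [0-13 ALLOC][14-24 ALLOC][25-36 ALLOC][37-51 FREE]
Op 4: d = malloc(16) -> d = NULL; heap: [0-13 ALLOC][14-24 ALLOC][25-36 ALLOC][37-51 FREE]
Op 5: free(a) -> (freed a); heap: [0-13 FREE][14-24 ALLOC][25-36 ALLOC][37-51 FREE]
Op 6: c = realloc(c, 8) -> c = 25; heap: [0-13 FREE][14-24 ALLOC][25-32 ALLOC][33-51 FREE]
Free blocks: [14 19] total_free=33 largest=19 -> 100*(33-19)/33 = 1400/33 ≈ 42.424 -> rounds to 42

Answer: 42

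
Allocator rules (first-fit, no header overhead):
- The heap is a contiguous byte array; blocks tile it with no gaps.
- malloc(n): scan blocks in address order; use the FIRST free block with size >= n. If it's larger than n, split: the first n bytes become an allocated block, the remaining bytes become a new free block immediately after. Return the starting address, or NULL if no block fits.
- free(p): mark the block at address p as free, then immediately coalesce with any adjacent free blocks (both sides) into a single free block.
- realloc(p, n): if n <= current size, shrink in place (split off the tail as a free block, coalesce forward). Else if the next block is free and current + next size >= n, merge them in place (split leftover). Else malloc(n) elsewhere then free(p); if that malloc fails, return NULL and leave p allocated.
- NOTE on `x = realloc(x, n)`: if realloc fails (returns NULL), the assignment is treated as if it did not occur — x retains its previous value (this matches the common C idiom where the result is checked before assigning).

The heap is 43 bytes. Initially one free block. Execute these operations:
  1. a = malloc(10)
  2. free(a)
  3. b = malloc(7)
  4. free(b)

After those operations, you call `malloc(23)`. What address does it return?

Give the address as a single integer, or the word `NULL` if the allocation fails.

Answer: 0

Derivation:
Op 1: a = malloc(10) -> a = 0; heap: [0-9 ALLOC][10-42 FREE]
Op 2: free(a) -> (freed a); heap: [0-42 FREE]
Op 3: b = malloc(7) -> b = 0; heap: [0-6 ALLOC][7-42 FREE]
Op 4: free(b) -> (freed b); heap: [0-42 FREE]
malloc(23): first-fit scan over [0-42 FREE] -> 0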